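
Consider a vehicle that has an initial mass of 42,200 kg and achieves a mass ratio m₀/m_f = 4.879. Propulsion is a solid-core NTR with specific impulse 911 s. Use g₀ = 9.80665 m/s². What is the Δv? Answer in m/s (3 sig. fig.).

Δv ≈ 14200 m/s

v_e = Isp · g₀ = 911 × 9.80665 = 8933.9 m/s.
From the ideal rocket equation, Δv = v_e · ln(4.879) = 8933.9 × 1.5849 ≈ 14159.6 m/s.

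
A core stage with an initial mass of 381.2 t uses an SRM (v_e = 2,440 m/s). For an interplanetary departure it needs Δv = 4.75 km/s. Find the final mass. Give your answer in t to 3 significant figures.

From the ideal rocket equation, m₀/m_f = exp(Δv / v_e) = exp(4750 / 2440.0) = exp(1.9467) = 7.0057.
m_f = m₀ / 7.0057 = 381.2 / 7.0057 = 54.4128 t.

final mass ≈ 54.4 t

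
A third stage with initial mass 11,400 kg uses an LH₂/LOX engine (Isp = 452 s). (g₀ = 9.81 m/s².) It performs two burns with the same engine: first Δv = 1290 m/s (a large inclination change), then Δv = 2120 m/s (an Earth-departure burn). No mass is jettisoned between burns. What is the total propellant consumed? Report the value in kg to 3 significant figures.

total propellant consumed ≈ 6120 kg

v_e = Isp · g₀ = 452 × 9.81 = 4434.1 m/s.
After the first burn: m = 11400 × exp(−1290/4434.1) = 11400 × 0.74757 = 8,522.3 kg.
After the second burn: m = 8,522.3 × exp(−2120/4434.1) = 8,522.3 × 0.61995 = 5,283.4 kg.
Total propellant = m₀ − m_final = 11400 − 5,283.4 = 6,116.6 kg.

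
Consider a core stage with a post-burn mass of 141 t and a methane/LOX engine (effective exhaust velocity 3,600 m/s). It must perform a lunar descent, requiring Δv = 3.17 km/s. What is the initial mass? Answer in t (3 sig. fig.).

Using Δv = v_e ln(m₀/m_f): m₀/m_f = exp(Δv / v_e) = exp(3170 / 3600.0) = exp(0.8806) = 2.4122.
m₀ = m_f × 2.4122 = 141 × 2.4122 = 340.12 t.

initial mass ≈ 340 t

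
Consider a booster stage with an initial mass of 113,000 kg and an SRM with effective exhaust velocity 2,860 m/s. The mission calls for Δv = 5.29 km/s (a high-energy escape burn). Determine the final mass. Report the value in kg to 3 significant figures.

final mass ≈ 17800 kg

Using Δv = v_e ln(m₀/m_f): m₀/m_f = exp(Δv / v_e) = exp(5290 / 2860.0) = exp(1.8497) = 6.3576.
m_f = m₀ / 6.3576 = 113,000 / 6.3576 = 17,774 kg.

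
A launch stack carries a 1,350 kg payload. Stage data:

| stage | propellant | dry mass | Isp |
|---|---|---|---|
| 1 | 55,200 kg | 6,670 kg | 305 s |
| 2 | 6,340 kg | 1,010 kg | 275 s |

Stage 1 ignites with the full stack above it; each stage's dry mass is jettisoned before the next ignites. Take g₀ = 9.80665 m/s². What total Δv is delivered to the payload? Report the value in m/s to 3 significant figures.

Ignition mass of stage 1 = 55,200+6,670 + 6,340+1,010 + 1,350 = 70,570 kg.
Stage 1: m₀ = 70,570 kg, m_f = 70,570 − 55,200 = 15,370 kg; Δv = 305×9.80665×ln(4.591) = 2991.0×1.5242 ≈ 4559 m/s.
Stage 2: m₀ = 8,700 kg, m_f = 8,700 − 6,340 = 2,360 kg; Δv = 275×9.80665×ln(3.686) = 2696.8×1.3047 ≈ 3518 m/s.
Total Δv = 4559 + 3518 = 8077 m/s.

Δv ≈ 8080 m/s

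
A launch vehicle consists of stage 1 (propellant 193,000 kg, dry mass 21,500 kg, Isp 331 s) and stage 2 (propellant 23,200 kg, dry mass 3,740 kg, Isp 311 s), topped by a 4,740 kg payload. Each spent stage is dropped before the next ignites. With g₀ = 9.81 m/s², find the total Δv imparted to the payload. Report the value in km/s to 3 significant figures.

Δv ≈ 9.00 km/s

Ignition mass of stage 1 = 193,000+21,500 + 23,200+3,740 + 4,740 = 246,180 kg.
Stage 1: m₀ = 246,180 kg, m_f = 246,180 − 193,000 = 53,180 kg; Δv = 331×9.81×ln(4.629) = 3247.1×1.5324 ≈ 4976 m/s.
Stage 2: m₀ = 31,680 kg, m_f = 31,680 − 23,200 = 8,480 kg; Δv = 311×9.81×ln(3.736) = 3050.9×1.3180 ≈ 4021 m/s.
Total Δv = 4976 + 4021 = 8997 m/s.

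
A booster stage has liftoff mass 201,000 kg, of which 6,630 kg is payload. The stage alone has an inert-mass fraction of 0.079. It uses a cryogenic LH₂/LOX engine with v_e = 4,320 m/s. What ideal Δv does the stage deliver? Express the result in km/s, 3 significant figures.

Stage wet mass = m₀ − payload = 201,000 − 6,630 = 194,370 kg.
Stage dry mass = ε × stage wet mass = 0.079 × 194,370 = 15,355.2 kg.
Burnout mass m_f = stage dry + payload = 15,355.2 + 6,630 = 21,985.2 kg.
Δv = v_e · ln(201,000/21,985.2) = 4320.0 × ln(9.143) = 4320.0 × 2.2129 ≈ 9560 m/s.

Δv ≈ 9.56 km/s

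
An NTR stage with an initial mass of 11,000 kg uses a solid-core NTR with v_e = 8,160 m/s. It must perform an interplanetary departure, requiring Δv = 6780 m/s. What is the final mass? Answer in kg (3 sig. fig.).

final mass ≈ 4790 kg

Using Δv = v_e ln(m₀/m_f): m₀/m_f = exp(Δv / v_e) = exp(6780 / 8160.0) = exp(0.8309) = 2.2953.
m_f = m₀ / 2.2953 = 11,000 / 2.2953 = 4,792.4 kg.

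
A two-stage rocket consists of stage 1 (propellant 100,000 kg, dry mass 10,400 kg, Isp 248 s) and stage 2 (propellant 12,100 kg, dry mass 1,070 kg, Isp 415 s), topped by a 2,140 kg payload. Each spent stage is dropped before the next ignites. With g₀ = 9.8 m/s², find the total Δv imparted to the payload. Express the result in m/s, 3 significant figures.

Δv ≈ 10200 m/s

Ignition mass of stage 1 = 100,000+10,400 + 12,100+1,070 + 2,140 = 125,710 kg.
Stage 1: m₀ = 125,710 kg, m_f = 125,710 − 100,000 = 25,710 kg; Δv = 248×9.8×ln(4.89) = 2430.4×1.5871 ≈ 3857 m/s.
Stage 2: m₀ = 15,310 kg, m_f = 15,310 − 12,100 = 3,210 kg; Δv = 415×9.8×ln(4.769) = 4067.0×1.5622 ≈ 6354 m/s.
Total Δv = 3857 + 6354 = 10211 m/s.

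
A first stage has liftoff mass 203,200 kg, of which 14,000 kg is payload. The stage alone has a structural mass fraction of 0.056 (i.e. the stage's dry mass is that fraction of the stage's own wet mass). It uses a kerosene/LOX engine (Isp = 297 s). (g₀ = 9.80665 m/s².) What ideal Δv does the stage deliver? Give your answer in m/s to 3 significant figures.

Stage wet mass = m₀ − payload = 203,200 − 14,000 = 189,200 kg.
Stage dry mass = ε × stage wet mass = 0.056 × 189,200 = 10,595.2 kg.
Burnout mass m_f = stage dry + payload = 10,595.2 + 14,000 = 24,595.2 kg.
v_e = Isp · g₀ = 297 × 9.80665 = 2912.6 m/s.
Δv = v_e · ln(203,200/24,595.2) = 2912.6 × ln(8.262) = 2912.6 × 2.1116 ≈ 6150 m/s.

Δv ≈ 6150 m/s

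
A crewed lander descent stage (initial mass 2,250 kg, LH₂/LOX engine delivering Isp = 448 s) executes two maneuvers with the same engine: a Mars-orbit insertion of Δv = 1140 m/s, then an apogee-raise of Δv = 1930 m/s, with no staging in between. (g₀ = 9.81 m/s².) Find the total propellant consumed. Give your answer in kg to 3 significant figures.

total propellant consumed ≈ 1130 kg

v_e = Isp · g₀ = 448 × 9.81 = 4394.9 m/s.
After the first burn: m = 2250 × exp(−1140/4394.9) = 2250 × 0.77152 = 1,735.92 kg.
After the second burn: m = 1,735.92 × exp(−1930/4394.9) = 1,735.92 × 0.64459 = 1,118.96 kg.
Total propellant = m₀ − m_final = 2250 − 1,118.96 = 1,131.04 kg.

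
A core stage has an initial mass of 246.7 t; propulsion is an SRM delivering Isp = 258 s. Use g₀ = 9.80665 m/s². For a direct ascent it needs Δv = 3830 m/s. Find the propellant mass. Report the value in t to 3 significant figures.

v_e = Isp · g₀ = 258 × 9.80665 = 2530.1 m/s.
Using Δv = v_e ln(m₀/m_f): m₀/m_f = exp(Δv / v_e) = exp(3830 / 2530.1) = exp(1.5138) = 4.5438.
m_f = 246.7 / 4.5438 = 54.2938 t, so propellant = m₀ − m_f = 246.7 − 54.2938 = 192.4062 t.

propellant mass ≈ 192 t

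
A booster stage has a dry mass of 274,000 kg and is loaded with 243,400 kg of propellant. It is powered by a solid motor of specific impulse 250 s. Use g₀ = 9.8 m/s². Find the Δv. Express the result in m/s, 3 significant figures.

v_e = Isp · g₀ = 250 × 9.8 = 2450.0 m/s.
m₀ = m_dry + m_prop = 274,000 + 243,400 = 517,400 kg.
Δv = v_e · ln(m₀/m_f) = 2450.0 × ln(1.888) = 2450.0 × 0.6357 ≈ 1557.4 m/s.

Δv ≈ 1560 m/s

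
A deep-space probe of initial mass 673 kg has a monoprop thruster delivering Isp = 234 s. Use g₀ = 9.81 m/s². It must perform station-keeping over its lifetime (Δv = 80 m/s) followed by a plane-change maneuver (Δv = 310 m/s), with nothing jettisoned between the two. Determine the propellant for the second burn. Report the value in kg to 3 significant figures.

v_e = Isp · g₀ = 234 × 9.81 = 2295.5 m/s.
After the first burn: m = 673 × exp(−80/2295.5) = 673 × 0.96575 = 649.95 kg.
After the second burn: m = 649.95 × exp(−310/2295.5) = 649.95 × 0.87368 = 567.848 kg.
Second-burn propellant = 649.95 − 567.848 = 82.102 kg.

propellant for the second burn ≈ 82.1 kg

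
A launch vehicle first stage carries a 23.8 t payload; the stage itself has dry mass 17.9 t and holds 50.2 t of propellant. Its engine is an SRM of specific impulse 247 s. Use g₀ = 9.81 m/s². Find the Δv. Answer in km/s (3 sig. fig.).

v_e = Isp · g₀ = 247 × 9.81 = 2423.1 m/s.
m₀ = payload + dry + propellant = 23.8 + 17.9 + 50.2 = 91.9 t.
m_f = payload + dry = 23.8 + 17.9 = 41.7 t.
Δv = v_e · ln(m₀/m_f) = 2423.1 × ln(2.204) = 2423.1 × 0.7902 ≈ 1914.7 m/s.

Δv ≈ 1.91 km/s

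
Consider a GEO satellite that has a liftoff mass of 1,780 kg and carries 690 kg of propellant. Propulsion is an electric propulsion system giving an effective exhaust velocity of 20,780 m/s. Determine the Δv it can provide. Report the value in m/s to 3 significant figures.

Δv ≈ 10200 m/s

m_f = m₀ − m_prop = 1,780 − 690 = 1,090 kg.
Rocket equation: Δv = v_e · ln(m₀/m_f) = 20780.0 × ln(1.633) = 20780.0 × 0.4904 ≈ 10191.3 m/s.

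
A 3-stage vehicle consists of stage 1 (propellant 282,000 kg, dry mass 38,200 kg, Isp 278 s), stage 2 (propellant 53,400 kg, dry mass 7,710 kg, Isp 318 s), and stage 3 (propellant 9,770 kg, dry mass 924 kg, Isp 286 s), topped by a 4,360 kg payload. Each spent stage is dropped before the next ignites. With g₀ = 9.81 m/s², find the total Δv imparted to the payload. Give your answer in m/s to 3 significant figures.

Ignition mass of stage 1 = 282,000+38,200 + 53,400+7,710 + 9,770+924 + 4,360 = 396,364 kg.
Stage 1: m₀ = 396,364 kg, m_f = 396,364 − 282,000 = 114,364 kg; Δv = 278×9.81×ln(3.466) = 2727.2×1.2429 ≈ 3390 m/s.
Stage 2: m₀ = 76,164 kg, m_f = 76,164 − 53,400 = 22,764 kg; Δv = 318×9.81×ln(3.346) = 3119.6×1.2077 ≈ 3768 m/s.
Stage 3: m₀ = 15,054 kg, m_f = 15,054 − 9,770 = 5,284 kg; Δv = 286×9.81×ln(2.849) = 2805.7×1.0470 ≈ 2937 m/s.
Total Δv = 3390 + 3768 + 2937 = 10095 m/s.

Δv ≈ 10100 m/s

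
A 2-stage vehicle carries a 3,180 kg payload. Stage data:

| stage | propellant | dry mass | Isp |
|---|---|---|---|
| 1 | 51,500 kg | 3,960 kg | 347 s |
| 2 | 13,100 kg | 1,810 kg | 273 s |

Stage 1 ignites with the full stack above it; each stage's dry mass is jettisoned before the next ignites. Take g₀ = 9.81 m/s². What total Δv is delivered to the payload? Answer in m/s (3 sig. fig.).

Δv ≈ 7550 m/s

Ignition mass of stage 1 = 51,500+3,960 + 13,100+1,810 + 3,180 = 73,550 kg.
Stage 1: m₀ = 73,550 kg, m_f = 73,550 − 51,500 = 22,050 kg; Δv = 347×9.81×ln(3.336) = 3404.1×1.2047 ≈ 4101 m/s.
Stage 2: m₀ = 18,090 kg, m_f = 18,090 − 13,100 = 4,990 kg; Δv = 273×9.81×ln(3.625) = 2678.1×1.2879 ≈ 3449 m/s.
Total Δv = 4101 + 3449 = 7550 m/s.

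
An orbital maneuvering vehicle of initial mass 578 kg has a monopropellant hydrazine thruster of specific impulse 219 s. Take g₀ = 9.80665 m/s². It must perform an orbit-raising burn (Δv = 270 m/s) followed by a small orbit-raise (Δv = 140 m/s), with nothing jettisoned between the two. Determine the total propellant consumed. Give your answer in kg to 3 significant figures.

total propellant consumed ≈ 100 kg

v_e = Isp · g₀ = 219 × 9.80665 = 2147.7 m/s.
After the first burn: m = 578 × exp(−270/2147.7) = 578 × 0.88186 = 509.715 kg.
After the second burn: m = 509.715 × exp(−140/2147.7) = 509.715 × 0.93689 = 477.547 kg.
Total propellant = m₀ − m_final = 578 − 477.547 = 100.453 kg.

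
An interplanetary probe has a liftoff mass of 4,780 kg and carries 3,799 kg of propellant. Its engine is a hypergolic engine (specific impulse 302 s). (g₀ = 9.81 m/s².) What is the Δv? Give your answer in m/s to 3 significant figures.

v_e = Isp · g₀ = 302 × 9.81 = 2962.6 m/s.
m_f = m₀ − m_prop = 4,780 − 3,799 = 981 kg.
Using Δv = v_e ln(m₀/m_f): Δv = v_e · ln(m₀/m_f) = 2962.6 × ln(4.873) = 2962.6 × 1.5836 ≈ 4691.7 m/s.

Δv ≈ 4690 m/s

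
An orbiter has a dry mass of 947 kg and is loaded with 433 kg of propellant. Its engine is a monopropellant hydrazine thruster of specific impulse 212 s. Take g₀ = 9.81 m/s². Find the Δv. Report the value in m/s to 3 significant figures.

v_e = Isp · g₀ = 212 × 9.81 = 2079.7 m/s.
m₀ = m_dry + m_prop = 947 + 433 = 1,380 kg.
Δv = v_e · ln(m₀/m_f) = 2079.7 × ln(1.457) = 2079.7 × 0.3765 ≈ 783.1 m/s.

Δv ≈ 783 m/s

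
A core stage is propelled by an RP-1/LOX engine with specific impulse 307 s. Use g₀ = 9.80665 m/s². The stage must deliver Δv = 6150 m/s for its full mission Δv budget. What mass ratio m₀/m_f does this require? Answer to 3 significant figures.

v_e = Isp · g₀ = 307 × 9.80665 = 3010.6 m/s.
Using Δv = v_e ln(m₀/m_f): m₀/m_f = exp(Δv / v_e) = exp(6150 / 3010.6) = exp(2.0428) = 7.7118.

mass ratio ≈ 7.71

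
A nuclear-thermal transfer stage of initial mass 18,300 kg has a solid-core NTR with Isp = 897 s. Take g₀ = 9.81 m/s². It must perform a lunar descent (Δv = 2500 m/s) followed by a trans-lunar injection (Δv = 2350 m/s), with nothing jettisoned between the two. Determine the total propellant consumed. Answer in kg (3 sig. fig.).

total propellant consumed ≈ 7750 kg

v_e = Isp · g₀ = 897 × 9.81 = 8799.6 m/s.
After the first burn: m = 18300 × exp(−2500/8799.6) = 18300 × 0.75269 = 13,774.2 kg.
After the second burn: m = 13,774.2 × exp(−2350/8799.6) = 13,774.2 × 0.76563 = 10,545.9 kg.
Total propellant = m₀ − m_final = 18300 − 10,545.9 = 7,754.1 kg.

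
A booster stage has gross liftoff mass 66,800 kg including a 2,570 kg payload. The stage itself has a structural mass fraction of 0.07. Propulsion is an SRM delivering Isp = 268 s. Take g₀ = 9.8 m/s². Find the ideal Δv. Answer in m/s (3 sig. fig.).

Stage wet mass = m₀ − payload = 66,800 − 2,570 = 64,230 kg.
Stage dry mass = ε × stage wet mass = 0.07 × 64,230 = 4,496.1 kg.
Burnout mass m_f = stage dry + payload = 4,496.1 + 2,570 = 7,066.1 kg.
v_e = Isp · g₀ = 268 × 9.8 = 2626.4 m/s.
By the Tsiolkovsky rocket equation, Δv = v_e · ln(66,800/7,066.1) = 2626.4 × ln(9.454) = 2626.4 × 2.2464 ≈ 5900 m/s.

Δv ≈ 5900 m/s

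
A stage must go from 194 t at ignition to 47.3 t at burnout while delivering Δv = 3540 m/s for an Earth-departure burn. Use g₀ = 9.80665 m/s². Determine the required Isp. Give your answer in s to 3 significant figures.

Isp ≈ 256 s

ln(m₀/m_f) = ln(194000/47300) = ln(4.101) = 1.4113.
Using Δv = v_e ln(m₀/m_f): v_e = Δv / ln(m₀/m_f) = 3540 / 1.4113 = 2508.2 m/s.
Isp = v_e / g₀ = 2508.2 / 9.80665 = 255.8 s.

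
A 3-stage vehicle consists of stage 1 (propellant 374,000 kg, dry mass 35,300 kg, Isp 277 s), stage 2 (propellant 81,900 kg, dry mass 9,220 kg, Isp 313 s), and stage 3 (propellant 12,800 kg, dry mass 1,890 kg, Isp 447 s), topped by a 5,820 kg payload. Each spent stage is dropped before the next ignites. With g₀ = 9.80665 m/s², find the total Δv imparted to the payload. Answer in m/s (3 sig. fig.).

Δv ≈ 11800 m/s

Ignition mass of stage 1 = 374,000+35,300 + 81,900+9,220 + 12,800+1,890 + 5,820 = 520,930 kg.
Stage 1: m₀ = 520,930 kg, m_f = 520,930 − 374,000 = 146,930 kg; Δv = 277×9.80665×ln(3.545) = 2716.4×1.2657 ≈ 3438 m/s.
Stage 2: m₀ = 111,630 kg, m_f = 111,630 − 81,900 = 29,730 kg; Δv = 313×9.80665×ln(3.755) = 3069.5×1.3230 ≈ 4061 m/s.
Stage 3: m₀ = 20,510 kg, m_f = 20,510 − 12,800 = 7,710 kg; Δv = 447×9.80665×ln(2.66) = 4383.6×0.9784 ≈ 4289 m/s.
Total Δv = 3438 + 4061 + 4289 = 11788 m/s.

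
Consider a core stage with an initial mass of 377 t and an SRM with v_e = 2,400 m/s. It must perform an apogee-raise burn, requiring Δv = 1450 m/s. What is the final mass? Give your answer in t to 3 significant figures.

m₀/m_f = exp(Δv / v_e) = exp(1450 / 2400.0) = exp(0.6042) = 1.8297.
m_f = m₀ / 1.8297 = 377 / 1.8297 = 206.045 t.

final mass ≈ 206 t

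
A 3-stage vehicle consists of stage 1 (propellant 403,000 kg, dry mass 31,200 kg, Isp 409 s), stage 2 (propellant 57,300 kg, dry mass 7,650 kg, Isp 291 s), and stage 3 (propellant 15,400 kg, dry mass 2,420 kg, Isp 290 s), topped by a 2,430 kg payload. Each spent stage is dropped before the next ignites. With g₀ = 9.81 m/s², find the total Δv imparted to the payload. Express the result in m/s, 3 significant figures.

Δv ≈ 13300 m/s

Ignition mass of stage 1 = 403,000+31,200 + 57,300+7,650 + 15,400+2,420 + 2,430 = 519,400 kg.
Stage 1: m₀ = 519,400 kg, m_f = 519,400 − 403,000 = 116,400 kg; Δv = 409×9.81×ln(4.462) = 4012.3×1.4956 ≈ 6001 m/s.
Stage 2: m₀ = 85,200 kg, m_f = 85,200 − 57,300 = 27,900 kg; Δv = 291×9.81×ln(3.054) = 2854.7×1.1164 ≈ 3187 m/s.
Stage 3: m₀ = 20,250 kg, m_f = 20,250 − 15,400 = 4,850 kg; Δv = 290×9.81×ln(4.175) = 2844.9×1.4292 ≈ 4066 m/s.
Total Δv = 6001 + 3187 + 4066 = 13254 m/s.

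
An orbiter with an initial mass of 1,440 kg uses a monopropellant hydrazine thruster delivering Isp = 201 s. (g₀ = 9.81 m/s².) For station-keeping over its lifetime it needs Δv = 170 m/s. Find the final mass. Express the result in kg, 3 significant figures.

final mass ≈ 1320 kg

v_e = Isp · g₀ = 201 × 9.81 = 1971.8 m/s.
Rocket equation: m₀/m_f = exp(Δv / v_e) = exp(170 / 1971.8) = exp(0.0862) = 1.0900.
m_f = m₀ / 1.0900 = 1,440 / 1.0900 = 1,321.1 kg.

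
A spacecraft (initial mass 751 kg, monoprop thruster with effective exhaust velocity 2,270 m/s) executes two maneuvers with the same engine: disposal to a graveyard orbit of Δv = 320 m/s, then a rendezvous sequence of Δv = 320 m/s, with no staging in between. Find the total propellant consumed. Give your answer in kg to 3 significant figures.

After the first burn: m = 751 × exp(−320/2270.0) = 751 × 0.86852 = 652.259 kg.
After the second burn: m = 652.259 × exp(−320/2270.0) = 652.259 × 0.86852 = 566.5 kg.
Total propellant = m₀ − m_final = 751 − 566.5 = 184.5 kg.

total propellant consumed ≈ 185 kg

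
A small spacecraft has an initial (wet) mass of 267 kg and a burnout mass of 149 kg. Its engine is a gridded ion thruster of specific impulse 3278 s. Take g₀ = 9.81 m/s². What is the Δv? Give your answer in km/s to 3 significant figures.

Δv ≈ 18.8 km/s

v_e = Isp · g₀ = 3278 × 9.81 = 32157.2 m/s.
Δv = v_e · ln(m₀/m_f) = 32157.2 × ln(1.792) = 32157.2 × 0.5833 ≈ 18757.4 m/s.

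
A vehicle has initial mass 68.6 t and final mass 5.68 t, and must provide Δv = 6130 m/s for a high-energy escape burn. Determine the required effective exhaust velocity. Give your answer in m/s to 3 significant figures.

ln(m₀/m_f) = ln(68600/5680) = ln(12.08) = 2.4913.
Using Δv = v_e ln(m₀/m_f): v_e = Δv / ln(m₀/m_f) = 6130 / 2.4913 = 2460.5 m/s.

v_e ≈ 2460 m/s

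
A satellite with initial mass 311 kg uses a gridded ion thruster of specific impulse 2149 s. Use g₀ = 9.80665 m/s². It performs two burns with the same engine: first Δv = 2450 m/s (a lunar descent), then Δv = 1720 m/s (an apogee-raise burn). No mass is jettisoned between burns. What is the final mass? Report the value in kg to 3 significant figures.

final mass ≈ 255 kg

v_e = Isp · g₀ = 2149 × 9.80665 = 21074.5 m/s.
After the first burn: m = 311 × exp(−2450/21074.5) = 311 × 0.89025 = 276.868 kg.
After the second burn: m = 276.868 × exp(−1720/21074.5) = 276.868 × 0.92163 = 255.17 kg.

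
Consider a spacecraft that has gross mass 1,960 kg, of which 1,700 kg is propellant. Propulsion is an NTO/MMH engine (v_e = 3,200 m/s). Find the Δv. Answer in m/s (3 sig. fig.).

Δv ≈ 6460 m/s

m_f = m₀ − m_prop = 1,960 − 1,700 = 260 kg.
Rocket equation: Δv = v_e · ln(m₀/m_f) = 3200.0 × ln(7.538) = 3200.0 × 2.0200 ≈ 6464.1 m/s.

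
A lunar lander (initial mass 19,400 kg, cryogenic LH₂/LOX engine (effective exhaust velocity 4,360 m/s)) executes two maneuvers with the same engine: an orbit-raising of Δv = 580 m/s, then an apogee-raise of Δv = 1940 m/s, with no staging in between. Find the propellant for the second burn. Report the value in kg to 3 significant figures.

After the first burn: m = 19400 × exp(−580/4360.0) = 19400 × 0.87544 = 16,983.5 kg.
After the second burn: m = 16,983.5 × exp(−1940/4360.0) = 16,983.5 × 0.64085 = 10,883.9 kg.
Second-burn propellant = 16,983.5 − 10,883.9 = 6,099.6 kg.

propellant for the second burn ≈ 6100 kg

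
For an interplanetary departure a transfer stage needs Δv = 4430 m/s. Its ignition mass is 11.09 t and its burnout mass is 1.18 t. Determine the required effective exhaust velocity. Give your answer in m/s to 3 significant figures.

v_e ≈ 1980 m/s

ln(m₀/m_f) = ln(11090/1180) = ln(9.398) = 2.2405.
v_e = Δv / ln(m₀/m_f) = 4430 / 2.2405 = 1977.2 m/s.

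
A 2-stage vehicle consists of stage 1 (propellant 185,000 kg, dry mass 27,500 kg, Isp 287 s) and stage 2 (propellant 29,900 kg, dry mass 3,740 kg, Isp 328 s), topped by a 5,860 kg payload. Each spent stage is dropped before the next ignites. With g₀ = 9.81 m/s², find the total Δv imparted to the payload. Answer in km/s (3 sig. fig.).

Ignition mass of stage 1 = 185,000+27,500 + 29,900+3,740 + 5,860 = 252,000 kg.
Stage 1: m₀ = 252,000 kg, m_f = 252,000 − 185,000 = 67,000 kg; Δv = 287×9.81×ln(3.761) = 2815.5×1.3247 ≈ 3730 m/s.
Stage 2: m₀ = 39,500 kg, m_f = 39,500 − 29,900 = 9,600 kg; Δv = 328×9.81×ln(4.115) = 3217.7×1.4145 ≈ 4552 m/s.
Total Δv = 3730 + 4552 = 8282 m/s.

Δv ≈ 8.28 km/s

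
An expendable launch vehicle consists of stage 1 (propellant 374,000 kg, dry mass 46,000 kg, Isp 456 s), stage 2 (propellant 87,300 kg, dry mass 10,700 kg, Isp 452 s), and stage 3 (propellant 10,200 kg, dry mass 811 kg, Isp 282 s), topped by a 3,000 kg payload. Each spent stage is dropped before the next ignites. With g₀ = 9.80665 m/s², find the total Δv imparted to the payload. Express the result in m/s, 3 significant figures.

Δv ≈ 15700 m/s

Ignition mass of stage 1 = 374,000+46,000 + 87,300+10,700 + 10,200+811 + 3,000 = 532,011 kg.
Stage 1: m₀ = 532,011 kg, m_f = 532,011 − 374,000 = 158,011 kg; Δv = 456×9.80665×ln(3.367) = 4471.8×1.2140 ≈ 5429 m/s.
Stage 2: m₀ = 112,011 kg, m_f = 112,011 − 87,300 = 24,711 kg; Δv = 452×9.80665×ln(4.533) = 4432.6×1.5113 ≈ 6699 m/s.
Stage 3: m₀ = 14,011 kg, m_f = 14,011 − 10,200 = 3,811 kg; Δv = 282×9.80665×ln(3.676) = 2765.5×1.3020 ≈ 3601 m/s.
Total Δv = 5429 + 6699 + 3601 = 15729 m/s.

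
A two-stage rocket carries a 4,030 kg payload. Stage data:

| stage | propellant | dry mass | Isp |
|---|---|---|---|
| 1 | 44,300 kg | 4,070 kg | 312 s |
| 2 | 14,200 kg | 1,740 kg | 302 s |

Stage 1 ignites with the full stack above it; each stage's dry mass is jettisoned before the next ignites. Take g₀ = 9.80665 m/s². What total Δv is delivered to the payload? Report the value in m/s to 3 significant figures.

Δv ≈ 6870 m/s

Ignition mass of stage 1 = 44,300+4,070 + 14,200+1,740 + 4,030 = 68,340 kg.
Stage 1: m₀ = 68,340 kg, m_f = 68,340 − 44,300 = 24,040 kg; Δv = 312×9.80665×ln(2.843) = 3059.7×1.0448 ≈ 3197 m/s.
Stage 2: m₀ = 19,970 kg, m_f = 19,970 − 14,200 = 5,770 kg; Δv = 302×9.80665×ln(3.461) = 2961.6×1.2416 ≈ 3677 m/s.
Total Δv = 3197 + 3677 = 6874 m/s.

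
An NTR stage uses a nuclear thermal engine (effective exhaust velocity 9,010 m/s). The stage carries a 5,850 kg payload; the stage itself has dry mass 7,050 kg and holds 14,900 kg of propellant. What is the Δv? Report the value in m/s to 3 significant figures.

m₀ = payload + dry + propellant = 5,850 + 7,050 + 14,900 = 27,800 kg.
m_f = payload + dry = 5,850 + 7,050 = 12,900 kg.
Δv = v_e · ln(m₀/m_f) = 9010.0 × ln(2.155) = 9010.0 × 0.7678 ≈ 6918.0 m/s.

Δv ≈ 6920 m/s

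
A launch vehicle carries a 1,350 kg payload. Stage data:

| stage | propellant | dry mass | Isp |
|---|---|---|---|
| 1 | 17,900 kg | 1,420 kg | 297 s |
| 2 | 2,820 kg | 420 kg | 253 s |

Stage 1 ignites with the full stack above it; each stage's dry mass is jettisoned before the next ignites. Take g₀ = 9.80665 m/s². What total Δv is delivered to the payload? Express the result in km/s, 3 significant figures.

Δv ≈ 6.39 km/s

Ignition mass of stage 1 = 17,900+1,420 + 2,820+420 + 1,350 = 23,910 kg.
Stage 1: m₀ = 23,910 kg, m_f = 23,910 − 17,900 = 6,010 kg; Δv = 297×9.80665×ln(3.978) = 2912.6×1.3809 ≈ 4022 m/s.
Stage 2: m₀ = 4,590 kg, m_f = 4,590 − 2,820 = 1,770 kg; Δv = 253×9.80665×ln(2.593) = 2481.1×0.9529 ≈ 2364 m/s.
Total Δv = 4022 + 2364 = 6386 m/s.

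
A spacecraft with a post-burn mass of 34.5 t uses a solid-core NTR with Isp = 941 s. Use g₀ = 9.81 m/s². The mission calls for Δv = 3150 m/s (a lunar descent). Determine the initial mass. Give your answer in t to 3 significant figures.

v_e = Isp · g₀ = 941 × 9.81 = 9231.2 m/s.
m₀/m_f = exp(Δv / v_e) = exp(3150 / 9231.2) = exp(0.3412) = 1.4067.
m₀ = m_f × 1.4067 = 34.5 × 1.4067 = 48.5312 t.

initial mass ≈ 48.5 t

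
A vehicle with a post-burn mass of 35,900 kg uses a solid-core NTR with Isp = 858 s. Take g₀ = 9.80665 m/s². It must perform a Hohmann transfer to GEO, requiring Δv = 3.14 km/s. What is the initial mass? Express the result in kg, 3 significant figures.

v_e = Isp · g₀ = 858 × 9.80665 = 8414.1 m/s.
m₀/m_f = exp(Δv / v_e) = exp(3140 / 8414.1) = exp(0.3732) = 1.4523.
m₀ = m_f × 1.4523 = 35,900 × 1.4523 = 52,137.6 kg.

initial mass ≈ 52100 kg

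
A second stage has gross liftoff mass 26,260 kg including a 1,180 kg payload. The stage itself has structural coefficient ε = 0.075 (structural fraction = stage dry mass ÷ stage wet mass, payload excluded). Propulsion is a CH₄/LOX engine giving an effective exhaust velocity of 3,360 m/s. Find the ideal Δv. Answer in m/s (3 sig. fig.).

Δv ≈ 7220 m/s

Stage wet mass = m₀ − payload = 26,260 − 1,180 = 25,080 kg.
Stage dry mass = ε × stage wet mass = 0.075 × 25,080 = 1,881 kg.
Burnout mass m_f = stage dry + payload = 1,881 + 1,180 = 3,061 kg.
By the Tsiolkovsky rocket equation, Δv = v_e · ln(26,260/3,061) = 3360.0 × ln(8.579) = 3360.0 × 2.1493 ≈ 7222 m/s.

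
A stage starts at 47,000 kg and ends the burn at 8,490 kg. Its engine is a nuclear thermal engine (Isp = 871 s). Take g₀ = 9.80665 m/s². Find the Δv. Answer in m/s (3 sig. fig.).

v_e = Isp · g₀ = 871 × 9.80665 = 8541.6 m/s.
Δv = v_e · ln(m₀/m_f) = 8541.6 × ln(5.536) = 8541.6 × 1.7113 ≈ 14616.9 m/s.

Δv ≈ 14600 m/s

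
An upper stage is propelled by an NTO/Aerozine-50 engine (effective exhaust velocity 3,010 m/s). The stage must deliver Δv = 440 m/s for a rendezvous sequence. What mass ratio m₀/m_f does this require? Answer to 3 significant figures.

mass ratio ≈ 1.16

Rocket equation: m₀/m_f = exp(Δv / v_e) = exp(440 / 3010.0) = exp(0.1462) = 1.1574.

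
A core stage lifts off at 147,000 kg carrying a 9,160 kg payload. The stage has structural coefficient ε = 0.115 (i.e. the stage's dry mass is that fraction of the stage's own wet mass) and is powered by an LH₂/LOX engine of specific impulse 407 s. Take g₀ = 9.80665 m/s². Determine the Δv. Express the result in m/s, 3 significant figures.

Δv ≈ 7070 m/s

Stage wet mass = m₀ − payload = 147,000 − 9,160 = 137,840 kg.
Stage dry mass = ε × stage wet mass = 0.115 × 137,840 = 15,851.6 kg.
Burnout mass m_f = stage dry + payload = 15,851.6 + 9,160 = 25,011.6 kg.
v_e = Isp · g₀ = 407 × 9.80665 = 3991.3 m/s.
Δv = v_e · ln(147,000/25,011.6) = 3991.3 × ln(5.877) = 3991.3 × 1.7711 ≈ 7069 m/s.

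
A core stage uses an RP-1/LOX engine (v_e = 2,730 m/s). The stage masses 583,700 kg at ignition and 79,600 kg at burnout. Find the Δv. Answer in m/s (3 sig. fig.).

Δv ≈ 5440 m/s

Rocket equation: Δv = v_e · ln(m₀/m_f) = 2730.0 × ln(7.333) = 2730.0 × 1.9924 ≈ 5439.2 m/s.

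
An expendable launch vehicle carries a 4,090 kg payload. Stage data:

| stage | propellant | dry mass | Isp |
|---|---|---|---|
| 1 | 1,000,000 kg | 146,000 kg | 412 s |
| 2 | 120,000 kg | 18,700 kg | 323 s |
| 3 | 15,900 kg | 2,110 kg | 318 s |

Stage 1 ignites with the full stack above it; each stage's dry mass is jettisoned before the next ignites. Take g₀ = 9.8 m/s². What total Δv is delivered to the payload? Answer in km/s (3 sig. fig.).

Δv ≈ 14.2 km/s

Ignition mass of stage 1 = 1,000,000+146,000 + 120,000+18,700 + 15,900+2,110 + 4,090 = 1,306,800 kg.
Stage 1: m₀ = 1,306,800 kg, m_f = 1,306,800 − 1,000,000 = 306,800 kg; Δv = 412×9.8×ln(4.259) = 4037.6×1.4491 ≈ 5851 m/s.
Stage 2: m₀ = 160,800 kg, m_f = 160,800 − 120,000 = 40,800 kg; Δv = 323×9.8×ln(3.941) = 3165.4×1.3715 ≈ 4341 m/s.
Stage 3: m₀ = 22,100 kg, m_f = 22,100 − 15,900 = 6,200 kg; Δv = 318×9.8×ln(3.565) = 3116.4×1.2710 ≈ 3961 m/s.
Total Δv = 5851 + 4341 + 3961 = 14153 m/s.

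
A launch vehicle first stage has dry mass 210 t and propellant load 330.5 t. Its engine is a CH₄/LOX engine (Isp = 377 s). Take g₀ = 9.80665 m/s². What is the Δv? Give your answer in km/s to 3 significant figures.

v_e = Isp · g₀ = 377 × 9.80665 = 3697.1 m/s.
m₀ = m_dry + m_prop = 210 + 330.5 = 540.5 t.
Rocket equation: Δv = v_e · ln(m₀/m_f) = 3697.1 × ln(2.574) = 3697.1 × 0.9454 ≈ 3495.2 m/s.

Δv ≈ 3.50 km/s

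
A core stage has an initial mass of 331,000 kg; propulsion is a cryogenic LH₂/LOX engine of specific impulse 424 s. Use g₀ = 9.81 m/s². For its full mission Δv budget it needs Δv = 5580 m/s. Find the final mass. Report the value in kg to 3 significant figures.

v_e = Isp · g₀ = 424 × 9.81 = 4159.4 m/s.
m₀/m_f = exp(Δv / v_e) = exp(5580 / 4159.4) = exp(1.3415) = 3.8249.
m_f = m₀ / 3.8249 = 331,000 / 3.8249 = 86,538.2 kg.

final mass ≈ 86500 kg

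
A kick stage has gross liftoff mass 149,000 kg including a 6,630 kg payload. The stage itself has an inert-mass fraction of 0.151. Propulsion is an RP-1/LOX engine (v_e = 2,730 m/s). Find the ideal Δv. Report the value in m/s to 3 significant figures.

Δv ≈ 4550 m/s

Stage wet mass = m₀ − payload = 149,000 − 6,630 = 142,370 kg.
Stage dry mass = ε × stage wet mass = 0.151 × 142,370 = 21,497.9 kg.
Burnout mass m_f = stage dry + payload = 21,497.9 + 6,630 = 28,127.9 kg.
From the ideal rocket equation, Δv = v_e · ln(149,000/28,127.9) = 2730.0 × ln(5.297) = 2730.0 × 1.6672 ≈ 4551 m/s.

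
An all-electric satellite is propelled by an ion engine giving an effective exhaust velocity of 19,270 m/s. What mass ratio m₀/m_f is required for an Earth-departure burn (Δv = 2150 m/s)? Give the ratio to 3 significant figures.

mass ratio ≈ 1.12

Using Δv = v_e ln(m₀/m_f): m₀/m_f = exp(Δv / v_e) = exp(2150 / 19270.0) = exp(0.1116) = 1.1180.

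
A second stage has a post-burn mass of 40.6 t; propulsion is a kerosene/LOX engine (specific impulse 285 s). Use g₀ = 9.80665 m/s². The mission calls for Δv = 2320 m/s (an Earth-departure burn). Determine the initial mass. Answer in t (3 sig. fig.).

v_e = Isp · g₀ = 285 × 9.80665 = 2794.9 m/s.
Rocket equation: m₀/m_f = exp(Δv / v_e) = exp(2320 / 2794.9) = exp(0.8301) = 2.2935.
m₀ = m_f × 2.2935 = 40.6 × 2.2935 = 93.1161 t.

initial mass ≈ 93.1 t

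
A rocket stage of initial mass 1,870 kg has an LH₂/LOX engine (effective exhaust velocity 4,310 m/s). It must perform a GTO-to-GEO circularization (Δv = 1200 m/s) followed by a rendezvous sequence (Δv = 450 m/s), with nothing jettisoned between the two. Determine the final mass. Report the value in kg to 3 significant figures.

After the first burn: m = 1870 × exp(−1200/4310.0) = 1870 × 0.75698 = 1,415.55 kg.
After the second burn: m = 1,415.55 × exp(−450/4310.0) = 1,415.55 × 0.90086 = 1,275.21 kg.

final mass ≈ 1280 kg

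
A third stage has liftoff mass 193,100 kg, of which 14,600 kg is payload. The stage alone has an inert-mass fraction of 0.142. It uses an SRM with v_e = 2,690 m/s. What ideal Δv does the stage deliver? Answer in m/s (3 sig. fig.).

Δv ≈ 4240 m/s

Stage wet mass = m₀ − payload = 193,100 − 14,600 = 178,500 kg.
Stage dry mass = ε × stage wet mass = 0.142 × 178,500 = 25,347 kg.
Burnout mass m_f = stage dry + payload = 25,347 + 14,600 = 39,947 kg.
By the Tsiolkovsky rocket equation, Δv = v_e · ln(193,100/39,947) = 2690.0 × ln(4.834) = 2690.0 × 1.5757 ≈ 4239 m/s.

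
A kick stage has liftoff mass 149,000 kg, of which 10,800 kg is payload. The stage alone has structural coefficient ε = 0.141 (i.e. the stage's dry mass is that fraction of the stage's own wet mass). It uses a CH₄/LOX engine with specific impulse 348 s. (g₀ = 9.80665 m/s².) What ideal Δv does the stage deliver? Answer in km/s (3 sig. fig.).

Stage wet mass = m₀ − payload = 149,000 − 10,800 = 138,200 kg.
Stage dry mass = ε × stage wet mass = 0.141 × 138,200 = 19,486.2 kg.
Burnout mass m_f = stage dry + payload = 19,486.2 + 10,800 = 30,286.2 kg.
v_e = Isp · g₀ = 348 × 9.80665 = 3412.7 m/s.
From the ideal rocket equation, Δv = v_e · ln(149,000/30,286.2) = 3412.7 × ln(4.92) = 3412.7 × 1.5933 ≈ 5437 m/s.

Δv ≈ 5.44 km/s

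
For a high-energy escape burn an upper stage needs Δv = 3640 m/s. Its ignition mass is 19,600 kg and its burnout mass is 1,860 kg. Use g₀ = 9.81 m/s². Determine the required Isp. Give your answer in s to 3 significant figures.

ln(m₀/m_f) = ln(19600/1860) = ln(10.54) = 2.3550.
v_e = Δv / ln(m₀/m_f) = 3640 / 2.3550 = 1545.7 m/s.
Isp = v_e / g₀ = 1545.7 / 9.81 = 157.6 s.

Isp ≈ 158 s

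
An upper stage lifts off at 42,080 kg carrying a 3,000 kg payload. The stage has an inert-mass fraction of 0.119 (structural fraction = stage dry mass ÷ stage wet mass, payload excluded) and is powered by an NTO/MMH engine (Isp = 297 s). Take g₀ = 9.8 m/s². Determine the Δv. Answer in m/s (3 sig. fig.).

Δv ≈ 4960 m/s

Stage wet mass = m₀ − payload = 42,080 − 3,000 = 39,080 kg.
Stage dry mass = ε × stage wet mass = 0.119 × 39,080 = 4,650.52 kg.
Burnout mass m_f = stage dry + payload = 4,650.52 + 3,000 = 7,650.52 kg.
v_e = Isp · g₀ = 297 × 9.8 = 2910.6 m/s.
Rocket equation: Δv = v_e · ln(42,080/7,650.52) = 2910.6 × ln(5.5) = 2910.6 × 1.7048 ≈ 4962 m/s.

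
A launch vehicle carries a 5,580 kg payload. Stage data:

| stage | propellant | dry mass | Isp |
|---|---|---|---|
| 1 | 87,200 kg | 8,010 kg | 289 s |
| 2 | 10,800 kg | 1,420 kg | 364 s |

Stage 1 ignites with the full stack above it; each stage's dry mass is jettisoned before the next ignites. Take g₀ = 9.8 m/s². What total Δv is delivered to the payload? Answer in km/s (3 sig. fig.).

Ignition mass of stage 1 = 87,200+8,010 + 10,800+1,420 + 5,580 = 113,010 kg.
Stage 1: m₀ = 113,010 kg, m_f = 113,010 − 87,200 = 25,810 kg; Δv = 289×9.8×ln(4.379) = 2832.2×1.4767 ≈ 4182 m/s.
Stage 2: m₀ = 17,800 kg, m_f = 17,800 − 10,800 = 7,000 kg; Δv = 364×9.8×ln(2.543) = 3567.2×0.9333 ≈ 3329 m/s.
Total Δv = 4182 + 3329 = 7511 m/s.

Δv ≈ 7.51 km/s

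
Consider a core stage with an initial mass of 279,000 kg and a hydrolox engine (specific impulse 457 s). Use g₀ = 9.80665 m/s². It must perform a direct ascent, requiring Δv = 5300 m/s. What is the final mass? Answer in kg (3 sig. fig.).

final mass ≈ 85500 kg

v_e = Isp · g₀ = 457 × 9.80665 = 4481.6 m/s.
From the ideal rocket equation, m₀/m_f = exp(Δv / v_e) = exp(5300 / 4481.6) = exp(1.1826) = 3.2629.
m_f = m₀ / 3.2629 = 279,000 / 3.2629 = 85,506.8 kg.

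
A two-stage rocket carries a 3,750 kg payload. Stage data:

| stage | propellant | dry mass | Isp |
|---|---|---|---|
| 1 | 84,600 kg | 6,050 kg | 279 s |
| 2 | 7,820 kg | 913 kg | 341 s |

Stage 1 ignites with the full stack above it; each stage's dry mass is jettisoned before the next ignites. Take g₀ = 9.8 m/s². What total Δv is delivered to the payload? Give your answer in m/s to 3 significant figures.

Ignition mass of stage 1 = 84,600+6,050 + 7,820+913 + 3,750 = 103,133 kg.
Stage 1: m₀ = 103,133 kg, m_f = 103,133 − 84,600 = 18,533 kg; Δv = 279×9.8×ln(5.565) = 2734.2×1.7165 ≈ 4693 m/s.
Stage 2: m₀ = 12,483 kg, m_f = 12,483 − 7,820 = 4,663 kg; Δv = 341×9.8×ln(2.677) = 3341.8×0.9847 ≈ 3291 m/s.
Total Δv = 4693 + 3291 = 7984 m/s.

Δv ≈ 7980 m/s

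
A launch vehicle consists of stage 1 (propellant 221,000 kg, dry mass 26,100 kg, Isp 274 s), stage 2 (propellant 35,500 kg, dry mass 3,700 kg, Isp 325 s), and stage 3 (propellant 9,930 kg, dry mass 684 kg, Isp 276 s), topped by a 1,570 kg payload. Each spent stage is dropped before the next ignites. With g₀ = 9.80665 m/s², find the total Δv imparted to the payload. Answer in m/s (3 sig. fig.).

Δv ≈ 11900 m/s

Ignition mass of stage 1 = 221,000+26,100 + 35,500+3,700 + 9,930+684 + 1,570 = 298,484 kg.
Stage 1: m₀ = 298,484 kg, m_f = 298,484 − 221,000 = 77,484 kg; Δv = 274×9.80665×ln(3.852) = 2687.0×1.3486 ≈ 3624 m/s.
Stage 2: m₀ = 51,384 kg, m_f = 51,384 − 35,500 = 15,884 kg; Δv = 325×9.80665×ln(3.235) = 3187.2×1.1740 ≈ 3742 m/s.
Stage 3: m₀ = 12,184 kg, m_f = 12,184 − 9,930 = 2,254 kg; Δv = 276×9.80665×ln(5.406) = 2706.6×1.6874 ≈ 4567 m/s.
Total Δv = 3624 + 3742 + 4567 = 11933 m/s.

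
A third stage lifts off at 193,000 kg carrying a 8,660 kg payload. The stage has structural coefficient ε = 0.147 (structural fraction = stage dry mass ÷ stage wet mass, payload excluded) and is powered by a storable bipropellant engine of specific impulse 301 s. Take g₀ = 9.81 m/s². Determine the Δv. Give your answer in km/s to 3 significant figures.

Δv ≈ 4.98 km/s

Stage wet mass = m₀ − payload = 193,000 − 8,660 = 184,340 kg.
Stage dry mass = ε × stage wet mass = 0.147 × 184,340 = 27,098 kg.
Burnout mass m_f = stage dry + payload = 27,098 + 8,660 = 35,758 kg.
v_e = Isp · g₀ = 301 × 9.81 = 2952.8 m/s.
Δv = v_e · ln(193,000/35,758) = 2952.8 × ln(5.397) = 2952.8 × 1.6859 ≈ 4978 m/s.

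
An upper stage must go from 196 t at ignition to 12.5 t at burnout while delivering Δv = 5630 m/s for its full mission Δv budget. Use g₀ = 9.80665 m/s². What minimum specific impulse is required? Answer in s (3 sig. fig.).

Isp ≈ 209 s

ln(m₀/m_f) = ln(196000/12500) = ln(15.68) = 2.7524.
v_e = Δv / ln(m₀/m_f) = 5630 / 2.7524 = 2045.5 m/s.
Isp = v_e / g₀ = 2045.5 / 9.80665 = 208.6 s.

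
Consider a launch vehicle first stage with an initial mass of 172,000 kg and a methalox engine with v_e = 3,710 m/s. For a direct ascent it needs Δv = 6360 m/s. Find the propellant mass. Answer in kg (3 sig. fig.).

m₀/m_f = exp(Δv / v_e) = exp(6360 / 3710.0) = exp(1.7143) = 5.5527.
m_f = 172,000 / 5.5527 = 30,975.9 kg, so propellant = m₀ − m_f = 172,000 − 30,975.9 = 141,024.1 kg.

propellant mass ≈ 141000 kg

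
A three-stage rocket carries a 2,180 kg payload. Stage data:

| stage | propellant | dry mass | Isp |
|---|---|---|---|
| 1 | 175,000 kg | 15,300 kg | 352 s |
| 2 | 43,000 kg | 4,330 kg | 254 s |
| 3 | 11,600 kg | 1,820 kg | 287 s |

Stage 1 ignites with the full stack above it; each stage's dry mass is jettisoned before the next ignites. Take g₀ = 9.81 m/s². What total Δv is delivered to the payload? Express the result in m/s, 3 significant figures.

Ignition mass of stage 1 = 175,000+15,300 + 43,000+4,330 + 11,600+1,820 + 2,180 = 253,230 kg.
Stage 1: m₀ = 253,230 kg, m_f = 253,230 − 175,000 = 78,230 kg; Δv = 352×9.81×ln(3.237) = 3453.1×1.1746 ≈ 4056 m/s.
Stage 2: m₀ = 62,930 kg, m_f = 62,930 − 43,000 = 19,930 kg; Δv = 254×9.81×ln(3.158) = 2491.7×1.1498 ≈ 2865 m/s.
Stage 3: m₀ = 15,600 kg, m_f = 15,600 − 11,600 = 4,000 kg; Δv = 287×9.81×ln(3.9) = 2815.5×1.3610 ≈ 3832 m/s.
Total Δv = 4056 + 2865 + 3832 = 10753 m/s.

Δv ≈ 10800 m/s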